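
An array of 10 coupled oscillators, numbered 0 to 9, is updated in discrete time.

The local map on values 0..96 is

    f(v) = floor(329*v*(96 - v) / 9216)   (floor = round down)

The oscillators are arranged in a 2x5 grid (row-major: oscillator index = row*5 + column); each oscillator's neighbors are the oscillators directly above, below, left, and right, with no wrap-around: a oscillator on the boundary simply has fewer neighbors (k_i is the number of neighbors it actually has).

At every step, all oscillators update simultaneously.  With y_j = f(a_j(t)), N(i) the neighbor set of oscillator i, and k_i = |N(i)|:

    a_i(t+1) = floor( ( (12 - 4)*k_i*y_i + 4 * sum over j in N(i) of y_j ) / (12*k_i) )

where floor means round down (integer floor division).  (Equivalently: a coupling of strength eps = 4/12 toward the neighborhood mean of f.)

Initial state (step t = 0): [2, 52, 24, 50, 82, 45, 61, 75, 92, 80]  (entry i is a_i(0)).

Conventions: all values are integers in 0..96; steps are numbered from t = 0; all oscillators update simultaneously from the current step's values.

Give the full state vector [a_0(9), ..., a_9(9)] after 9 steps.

Answer: [69, 62, 48, 44, 43, 69, 62, 48, 43, 43]

Derivation:
t=0: [2, 52, 24, 50, 82, 45, 61, 75, 92, 80]
t=1: [31, 69, 65, 67, 47, 67, 74, 54, 29, 38]
t=2: [69, 66, 71, 70, 79, 67, 62, 75, 71, 77]
t=3: [67, 69, 63, 61, 50, 69, 71, 59, 61, 53]
t=4: [68, 66, 73, 76, 80, 66, 65, 75, 76, 80]
t=5: [68, 68, 59, 53, 46, 69, 69, 57, 53, 46]
t=6: [66, 68, 76, 80, 81, 66, 67, 77, 80, 81]
t=7: [69, 66, 54, 45, 43, 69, 67, 53, 45, 43]
t=8: [66, 70, 79, 80, 81, 66, 70, 79, 81, 81]
t=9: [69, 62, 48, 44, 43, 69, 62, 48, 43, 43]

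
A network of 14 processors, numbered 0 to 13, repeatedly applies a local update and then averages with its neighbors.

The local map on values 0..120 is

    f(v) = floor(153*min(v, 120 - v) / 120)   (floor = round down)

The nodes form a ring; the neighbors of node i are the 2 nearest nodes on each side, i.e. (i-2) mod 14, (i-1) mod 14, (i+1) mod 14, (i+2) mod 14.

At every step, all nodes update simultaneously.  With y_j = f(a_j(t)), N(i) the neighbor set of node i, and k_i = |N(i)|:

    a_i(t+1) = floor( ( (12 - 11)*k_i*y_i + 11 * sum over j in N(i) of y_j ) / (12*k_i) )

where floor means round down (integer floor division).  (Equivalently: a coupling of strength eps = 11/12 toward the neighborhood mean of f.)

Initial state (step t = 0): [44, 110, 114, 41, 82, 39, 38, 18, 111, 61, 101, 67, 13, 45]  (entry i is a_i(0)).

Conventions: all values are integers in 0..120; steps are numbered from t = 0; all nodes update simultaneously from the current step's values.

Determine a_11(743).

Simulating step by step:
t=0: [44, 110, 114, 41, 82, 39, 38, 18, 111, 61, 101, 67, 13, 45]
t=1: [25, 40, 39, 30, 39, 43, 33, 43, 39, 34, 40, 45, 48, 39]
t=2: [50, 42, 42, 49, 46, 46, 50, 47, 47, 51, 52, 51, 48, 49]
t=3: [57, 59, 58, 56, 58, 60, 58, 61, 62, 62, 62, 63, 63, 60]
t=4: [73, 73, 72, 73, 73, 73, 74, 73, 73, 73, 72, 73, 73, 73]
t=5: [59, 59, 59, 59, 59, 58, 58, 58, 59, 59, 59, 59, 59, 59]
t=6: [75, 75, 75, 74, 74, 73, 73, 73, 74, 74, 75, 75, 75, 75]
t=7: [57, 57, 57, 57, 58, 58, 58, 58, 58, 57, 57, 57, 57, 57]
t=8: [72, 72, 72, 72, 72, 72, 73, 72, 72, 72, 72, 72, 72, 72]
t=9: [61, 61, 61, 61, 60, 60, 60, 60, 60, 61, 61, 61, 61, 61]
t=10: [75, 75, 75, 75, 75, 75, 76, 75, 75, 75, 75, 75, 75, 75]
t=11: [57, 57, 57, 57, 56, 56, 56, 56, 56, 57, 57, 57, 57, 57]
t=12: [72, 72, 71, 71, 71, 71, 71, 71, 71, 71, 71, 72, 72, 72]
t=13: [61, 61, 61, 61, 62, 62, 62, 62, 62, 61, 61, 61, 61, 61]
t=14: [75, 75, 74, 74, 73, 73, 73, 73, 73, 74, 74, 75, 75, 75]
t=15: [57, 57, 57, 58, 58, 58, 59, 58, 58, 58, 57, 57, 57, 57]
t=16: [72, 72, 72, 72, 73, 73, 73, 73, 73, 72, 72, 72, 72, 72]
t=17: [61, 61, 60, 60, 59, 59, 59, 59, 59, 60, 60, 61, 61, 61]
t=18: [75, 75, 75, 75, 75, 75, 75, 75, 75, 75, 75, 75, 75, 75]
t=19: [57, 57, 57, 57, 57, 57, 57, 57, 57, 57, 57, 57, 57, 57]
t=20: [72, 72, 72, 72, 72, 72, 72, 72, 72, 72, 72, 72, 72, 72]
t=21: [61, 61, 61, 61, 61, 61, 61, 61, 61, 61, 61, 61, 61, 61]
t=22: [75, 75, 75, 75, 75, 75, 75, 75, 75, 75, 75, 75, 75, 75]

Answer: a_11(743) = 57
Key observation: The state at step 18, [75, 75, 75, 75, 75, 75, 75, 75, 75, 75, 75, 75, 75, 75], reappears at step 22: the system is in a cycle of period 4 from step 18 on.  Therefore the state at step 743 equals the state at step 18 + ((743 - 18) mod 4) = 19, which is [57, 57, 57, 57, 57, 57, 57, 57, 57, 57, 57, 57, 57, 57].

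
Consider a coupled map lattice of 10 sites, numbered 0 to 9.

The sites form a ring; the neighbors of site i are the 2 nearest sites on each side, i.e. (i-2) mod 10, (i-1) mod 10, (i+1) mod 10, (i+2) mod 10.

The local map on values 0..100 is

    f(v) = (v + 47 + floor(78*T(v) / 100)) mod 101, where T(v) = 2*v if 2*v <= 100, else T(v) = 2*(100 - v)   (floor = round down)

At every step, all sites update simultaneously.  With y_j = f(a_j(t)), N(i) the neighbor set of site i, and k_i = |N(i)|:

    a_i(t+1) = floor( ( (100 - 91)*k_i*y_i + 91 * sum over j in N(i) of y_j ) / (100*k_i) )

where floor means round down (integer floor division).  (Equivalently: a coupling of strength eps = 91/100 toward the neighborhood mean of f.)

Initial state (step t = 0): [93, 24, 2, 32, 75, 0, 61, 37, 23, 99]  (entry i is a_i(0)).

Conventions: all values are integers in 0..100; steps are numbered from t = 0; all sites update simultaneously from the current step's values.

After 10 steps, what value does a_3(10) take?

Simulating step by step:
t=0: [93, 24, 2, 32, 75, 0, 61, 37, 23, 99]
t=1: [29, 40, 37, 40, 49, 48, 40, 40, 46, 26]
t=2: [38, 31, 46, 55, 52, 55, 61, 47, 34, 41]
t=3: [42, 53, 53, 58, 68, 69, 61, 56, 54, 42]
t=4: [65, 62, 64, 67, 67, 66, 66, 64, 61, 65]
t=5: [66, 65, 65, 65, 64, 64, 65, 65, 65, 66]
t=6: [65, 65, 65, 65, 65, 65, 65, 65, 65, 65]
t=7: [65, 65, 65, 65, 65, 65, 65, 65, 65, 65]
t=8: [65, 65, 65, 65, 65, 65, 65, 65, 65, 65]
t=9: [65, 65, 65, 65, 65, 65, 65, 65, 65, 65]
t=10: [65, 65, 65, 65, 65, 65, 65, 65, 65, 65]

Answer: a_3(10) = 65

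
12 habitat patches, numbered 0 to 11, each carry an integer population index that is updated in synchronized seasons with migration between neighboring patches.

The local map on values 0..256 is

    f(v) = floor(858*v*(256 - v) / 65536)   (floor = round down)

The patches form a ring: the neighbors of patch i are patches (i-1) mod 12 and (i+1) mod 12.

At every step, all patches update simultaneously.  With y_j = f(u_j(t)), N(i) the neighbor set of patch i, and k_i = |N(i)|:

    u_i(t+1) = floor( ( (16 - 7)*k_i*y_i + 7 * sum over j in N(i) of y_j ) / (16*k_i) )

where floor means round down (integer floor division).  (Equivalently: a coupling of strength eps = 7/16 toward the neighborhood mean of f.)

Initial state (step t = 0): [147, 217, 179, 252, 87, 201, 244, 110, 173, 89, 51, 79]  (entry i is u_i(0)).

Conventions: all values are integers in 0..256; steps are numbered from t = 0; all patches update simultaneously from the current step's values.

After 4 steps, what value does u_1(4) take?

Simulating step by step:
t=0: [147, 217, 179, 252, 87, 201, 244, 110, 173, 89, 51, 79]
t=1: [181, 146, 128, 88, 142, 131, 98, 167, 193, 179, 158, 178]
t=2: [185, 203, 208, 201, 207, 210, 202, 188, 171, 180, 192, 184]
t=3: [164, 144, 135, 138, 133, 130, 143, 166, 182, 177, 167, 169]
t=4: [198, 208, 212, 213, 213, 213, 208, 194, 181, 183, 191, 193]

Answer: u_1(4) = 208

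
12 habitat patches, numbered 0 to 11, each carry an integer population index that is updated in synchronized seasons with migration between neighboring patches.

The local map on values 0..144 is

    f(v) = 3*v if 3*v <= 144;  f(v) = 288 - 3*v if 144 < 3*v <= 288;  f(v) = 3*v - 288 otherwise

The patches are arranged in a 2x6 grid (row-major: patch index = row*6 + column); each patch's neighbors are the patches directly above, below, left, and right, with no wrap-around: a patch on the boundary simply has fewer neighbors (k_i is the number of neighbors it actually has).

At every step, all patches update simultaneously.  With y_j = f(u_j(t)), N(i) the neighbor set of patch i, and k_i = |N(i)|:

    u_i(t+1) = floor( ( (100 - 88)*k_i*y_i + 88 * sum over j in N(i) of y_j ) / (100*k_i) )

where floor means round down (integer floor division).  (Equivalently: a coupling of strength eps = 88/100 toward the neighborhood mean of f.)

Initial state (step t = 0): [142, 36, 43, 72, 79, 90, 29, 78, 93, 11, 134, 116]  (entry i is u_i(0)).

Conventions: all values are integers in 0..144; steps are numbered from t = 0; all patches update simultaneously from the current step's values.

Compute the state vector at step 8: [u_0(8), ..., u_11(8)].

Answer: [33, 26, 75, 37, 117, 55, 36, 52, 31, 111, 52, 121]

Derivation:
t=0: [142, 36, 43, 72, 79, 90, 29, 78, 93, 11, 134, 116]
t=1: [102, 107, 70, 71, 65, 51, 94, 66, 64, 61, 55, 65]
t=2: [19, 58, 69, 89, 108, 98, 48, 50, 91, 98, 100, 124]
t=3: [120, 94, 53, 38, 15, 53, 103, 96, 67, 14, 38, 18]
t=4: [20, 59, 76, 77, 110, 59, 34, 33, 60, 97, 55, 113]
t=5: [100, 77, 88, 37, 90, 54, 82, 106, 60, 84, 42, 109]
t=6: [45, 26, 83, 36, 108, 40, 23, 64, 39, 105, 42, 115]
t=7: [80, 88, 93, 42, 108, 55, 109, 88, 61, 106, 50, 115]
t=8: [33, 26, 75, 37, 117, 55, 36, 52, 31, 111, 52, 121]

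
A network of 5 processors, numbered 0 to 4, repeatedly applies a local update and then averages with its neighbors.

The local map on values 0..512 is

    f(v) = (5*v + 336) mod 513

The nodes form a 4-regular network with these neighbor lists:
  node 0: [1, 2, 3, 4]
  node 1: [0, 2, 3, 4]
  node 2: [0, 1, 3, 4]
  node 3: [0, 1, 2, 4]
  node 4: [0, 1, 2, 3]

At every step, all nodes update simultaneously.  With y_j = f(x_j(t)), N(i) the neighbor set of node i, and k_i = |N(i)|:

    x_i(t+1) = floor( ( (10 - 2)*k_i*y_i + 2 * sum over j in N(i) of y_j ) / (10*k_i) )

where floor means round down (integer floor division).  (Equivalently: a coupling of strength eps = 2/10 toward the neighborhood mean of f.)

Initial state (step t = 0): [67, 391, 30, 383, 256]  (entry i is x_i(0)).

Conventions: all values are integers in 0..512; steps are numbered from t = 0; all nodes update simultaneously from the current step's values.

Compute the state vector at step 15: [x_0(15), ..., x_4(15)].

Simulating step by step:
t=0: [67, 391, 30, 383, 256]
t=1: [176, 237, 422, 207, 115]
t=2: [233, 462, 386, 349, 389]
t=3: [407, 112, 211, 73, 223]
t=4: [323, 371, 357, 225, 402]
t=5: [376, 171, 119, 393, 287]
t=6: [184, 185, 374, 248, 235]
t=7: [229, 233, 172, 84, 420]
t=8: [427, 442, 213, 268, 374]
t=9: [393, 449, 360, 181, 194]
t=10: [228, 54, 105, 203, 252]
t=11: [401, 133, 324, 307, 106]
t=12: [310, 459, 406, 342, 358]
t=13: [325, 114, 300, 445, 120]
t=14: [418, 396, 324, 483, 419]
t=15: [361, 279, 393, 220, 365]

Answer: [361, 279, 393, 220, 365]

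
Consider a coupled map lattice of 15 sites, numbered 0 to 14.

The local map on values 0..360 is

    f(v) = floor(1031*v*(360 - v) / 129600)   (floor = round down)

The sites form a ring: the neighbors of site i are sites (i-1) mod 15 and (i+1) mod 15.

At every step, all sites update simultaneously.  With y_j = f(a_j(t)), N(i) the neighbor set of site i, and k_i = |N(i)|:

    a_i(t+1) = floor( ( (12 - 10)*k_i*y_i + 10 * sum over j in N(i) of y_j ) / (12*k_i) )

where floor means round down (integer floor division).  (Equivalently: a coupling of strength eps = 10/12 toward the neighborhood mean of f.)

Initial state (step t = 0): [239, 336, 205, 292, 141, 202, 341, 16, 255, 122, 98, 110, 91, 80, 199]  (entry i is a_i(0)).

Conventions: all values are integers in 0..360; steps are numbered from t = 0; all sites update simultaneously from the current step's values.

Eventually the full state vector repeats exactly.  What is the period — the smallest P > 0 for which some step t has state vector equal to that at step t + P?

Answer: 2
Key observation: The state at step 12, [237, 237, 237, 237, 237, 237, 237, 237, 237, 237, 237, 237, 237, 237, 237], reappears at step 14 — and no state repeats earlier — so the cycle the system enters has period 2.

Derivation:
t=0: [239, 336, 205, 292, 141, 202, 341, 16, 255, 122, 98, 110, 91, 80, 199]
t=1: [170, 211, 134, 233, 211, 165, 131, 117, 149, 212, 220, 202, 197, 216, 212]
t=2: [250, 248, 242, 243, 245, 245, 240, 241, 239, 247, 250, 250, 250, 251, 251]
t=3: [218, 222, 223, 225, 224, 226, 226, 229, 225, 223, 219, 218, 217, 217, 217]
t=4: [244, 244, 242, 242, 240, 240, 239, 240, 240, 243, 244, 245, 246, 246, 246]
t=5: [224, 225, 226, 227, 228, 229, 229, 229, 227, 226, 225, 224, 223, 223, 223]
t=6: [242, 241, 240, 239, 239, 238, 238, 238, 239, 240, 241, 242, 242, 243, 242]
t=7: [227, 228, 229, 229, 230, 230, 230, 230, 229, 229, 228, 227, 226, 226, 226]
t=8: [239, 239, 238, 237, 237, 237, 237, 237, 237, 238, 239, 239, 240, 240, 240]
t=9: [229, 230, 230, 230, 231, 231, 231, 231, 230, 230, 230, 229, 229, 229, 229]
t=10: [237, 237, 237, 237, 237, 237, 237, 237, 237, 237, 237, 237, 238, 238, 238]
t=11: [230, 231, 231, 231, 231, 231, 231, 231, 231, 231, 231, 230, 230, 230, 230]
t=12: [237, 237, 237, 237, 237, 237, 237, 237, 237, 237, 237, 237, 237, 237, 237]
t=13: [231, 231, 231, 231, 231, 231, 231, 231, 231, 231, 231, 231, 231, 231, 231]
t=14: [237, 237, 237, 237, 237, 237, 237, 237, 237, 237, 237, 237, 237, 237, 237]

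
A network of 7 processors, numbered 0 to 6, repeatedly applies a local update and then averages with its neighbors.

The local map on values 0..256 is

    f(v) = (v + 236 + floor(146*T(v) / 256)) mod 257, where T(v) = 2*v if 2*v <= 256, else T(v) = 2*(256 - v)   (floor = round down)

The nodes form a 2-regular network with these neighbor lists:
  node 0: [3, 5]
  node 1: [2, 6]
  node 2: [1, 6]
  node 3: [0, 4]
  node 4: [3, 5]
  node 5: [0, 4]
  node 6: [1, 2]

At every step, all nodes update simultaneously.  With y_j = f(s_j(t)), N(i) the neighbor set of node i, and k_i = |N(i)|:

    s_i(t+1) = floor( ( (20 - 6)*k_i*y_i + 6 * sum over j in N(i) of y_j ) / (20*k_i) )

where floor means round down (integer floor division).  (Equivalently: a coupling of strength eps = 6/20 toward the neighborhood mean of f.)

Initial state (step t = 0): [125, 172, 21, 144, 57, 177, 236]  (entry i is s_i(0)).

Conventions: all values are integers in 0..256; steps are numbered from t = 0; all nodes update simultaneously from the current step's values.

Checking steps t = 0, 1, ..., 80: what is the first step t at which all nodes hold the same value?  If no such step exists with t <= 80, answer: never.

Answer: 5
Key observation: Synchronization is absorbing here: once all nodes are equal they stay equal, and step 5 is the first all-equal step.

Derivation:
t=0: [125, 172, 21, 144, 57, 177, 236]  (not all equal)
t=1: [246, 211, 88, 227, 145, 224, 206]  (not all equal)
t=2: [236, 230, 189, 240, 246, 240, 230]  (not all equal)
t=3: [237, 238, 242, 236, 236, 236, 238]  (not all equal)
t=4: [237, 236, 236, 237, 237, 237, 236]  (not all equal)
t=5: [237, 237, 237, 237, 237, 237, 237]  (all equal)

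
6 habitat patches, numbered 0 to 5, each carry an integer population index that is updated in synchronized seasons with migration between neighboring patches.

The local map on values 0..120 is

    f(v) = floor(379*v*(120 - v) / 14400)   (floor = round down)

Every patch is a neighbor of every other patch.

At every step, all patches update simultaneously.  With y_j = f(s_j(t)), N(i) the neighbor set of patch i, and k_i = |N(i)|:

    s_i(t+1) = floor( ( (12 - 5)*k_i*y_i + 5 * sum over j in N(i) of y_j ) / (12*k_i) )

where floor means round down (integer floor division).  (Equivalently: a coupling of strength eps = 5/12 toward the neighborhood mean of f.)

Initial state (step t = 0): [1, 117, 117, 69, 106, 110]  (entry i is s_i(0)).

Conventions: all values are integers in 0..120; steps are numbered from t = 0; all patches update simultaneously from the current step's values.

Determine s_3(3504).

Answer: s_3(3504) = 66
Key observation: The state at step 7, [93, 93, 93, 93, 93, 93], reappears at step 9: the system is in a cycle of period 2 from step 7 on.  Therefore the state at step 3504 equals the state at step 7 + ((3504 - 7) mod 2) = 8, which is [66, 66, 66, 66, 66, 66].

Derivation:
t=0: [1, 117, 117, 69, 106, 110]
t=1: [16, 19, 19, 61, 34, 29]
t=2: [53, 56, 56, 78, 69, 66]
t=3: [92, 93, 93, 89, 92, 92]
t=4: [67, 66, 66, 69, 67, 67]
t=5: [92, 92, 92, 92, 92, 92]
t=6: [67, 67, 67, 67, 67, 67]
t=7: [93, 93, 93, 93, 93, 93]
t=8: [66, 66, 66, 66, 66, 66]
t=9: [93, 93, 93, 93, 93, 93]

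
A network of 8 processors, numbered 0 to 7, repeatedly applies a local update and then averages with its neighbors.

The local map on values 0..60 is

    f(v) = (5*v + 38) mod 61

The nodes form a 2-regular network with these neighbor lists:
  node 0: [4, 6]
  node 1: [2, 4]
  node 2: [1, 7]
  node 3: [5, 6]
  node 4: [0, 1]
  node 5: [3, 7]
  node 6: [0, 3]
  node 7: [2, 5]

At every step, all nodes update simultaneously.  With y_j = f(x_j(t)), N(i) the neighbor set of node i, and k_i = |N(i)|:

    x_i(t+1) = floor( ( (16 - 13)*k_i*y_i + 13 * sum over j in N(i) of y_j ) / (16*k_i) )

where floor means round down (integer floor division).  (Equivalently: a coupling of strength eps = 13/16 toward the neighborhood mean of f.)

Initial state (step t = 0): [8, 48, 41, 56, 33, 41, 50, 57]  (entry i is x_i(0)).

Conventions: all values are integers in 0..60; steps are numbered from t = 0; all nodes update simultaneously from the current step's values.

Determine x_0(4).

Simulating step by step:
t=0: [8, 48, 41, 56, 33, 41, 50, 57]
t=1: [29, 38, 32, 44, 24, 23, 20, 52]
t=2: [21, 29, 43, 21, 25, 33, 8, 28]
t=3: [27, 20, 24, 18, 16, 35, 20, 22]
t=4: [39, 40, 23, 19, 37, 18, 26, 31]

Answer: x_0(4) = 39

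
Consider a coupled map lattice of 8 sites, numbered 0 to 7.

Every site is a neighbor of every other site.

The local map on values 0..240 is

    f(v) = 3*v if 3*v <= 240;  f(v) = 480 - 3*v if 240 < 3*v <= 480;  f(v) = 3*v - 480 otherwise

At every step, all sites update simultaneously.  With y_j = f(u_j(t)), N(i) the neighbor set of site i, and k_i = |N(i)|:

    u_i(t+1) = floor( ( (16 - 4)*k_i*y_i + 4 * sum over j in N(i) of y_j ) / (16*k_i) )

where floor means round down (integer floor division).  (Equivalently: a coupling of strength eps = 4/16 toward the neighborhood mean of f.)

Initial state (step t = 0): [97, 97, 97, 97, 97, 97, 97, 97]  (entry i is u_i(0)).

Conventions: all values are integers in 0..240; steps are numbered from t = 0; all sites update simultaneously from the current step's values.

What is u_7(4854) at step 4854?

Answer: u_7(4854) = 153
Key observation: The state at step 1, [189, 189, 189, 189, 189, 189, 189, 189], reappears at step 9: the system is in a cycle of period 8 from step 1 on.  Therefore the state at step 4854 equals the state at step 1 + ((4854 - 1) mod 8) = 6, which is [153, 153, 153, 153, 153, 153, 153, 153].

Derivation:
t=0: [97, 97, 97, 97, 97, 97, 97, 97]
t=1: [189, 189, 189, 189, 189, 189, 189, 189]
t=2: [87, 87, 87, 87, 87, 87, 87, 87]
t=3: [219, 219, 219, 219, 219, 219, 219, 219]
t=4: [177, 177, 177, 177, 177, 177, 177, 177]
t=5: [51, 51, 51, 51, 51, 51, 51, 51]
t=6: [153, 153, 153, 153, 153, 153, 153, 153]
t=7: [21, 21, 21, 21, 21, 21, 21, 21]
t=8: [63, 63, 63, 63, 63, 63, 63, 63]
t=9: [189, 189, 189, 189, 189, 189, 189, 189]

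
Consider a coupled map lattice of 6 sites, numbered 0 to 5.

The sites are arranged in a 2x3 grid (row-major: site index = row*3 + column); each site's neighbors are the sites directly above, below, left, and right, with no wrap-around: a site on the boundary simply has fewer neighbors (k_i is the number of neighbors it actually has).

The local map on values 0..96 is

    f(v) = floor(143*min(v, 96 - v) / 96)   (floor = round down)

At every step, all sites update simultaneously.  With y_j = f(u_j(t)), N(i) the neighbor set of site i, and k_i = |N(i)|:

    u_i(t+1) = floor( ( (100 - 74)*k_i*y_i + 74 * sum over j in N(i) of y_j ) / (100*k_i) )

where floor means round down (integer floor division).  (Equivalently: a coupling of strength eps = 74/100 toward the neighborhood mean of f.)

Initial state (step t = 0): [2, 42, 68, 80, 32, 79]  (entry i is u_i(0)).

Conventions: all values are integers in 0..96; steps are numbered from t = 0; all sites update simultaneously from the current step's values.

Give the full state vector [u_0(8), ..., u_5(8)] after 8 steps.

Answer: [50, 49, 48, 50, 50, 48]

Derivation:
t=0: [2, 42, 68, 80, 32, 79]
t=1: [31, 38, 42, 24, 39, 39]
t=2: [45, 55, 58, 47, 51, 59]
t=3: [65, 62, 57, 67, 63, 59]
t=4: [46, 50, 53, 46, 49, 53]
t=5: [68, 67, 65, 68, 67, 66]
t=6: [41, 43, 44, 41, 42, 44]
t=7: [62, 63, 64, 61, 62, 63]
t=8: [50, 49, 48, 50, 50, 48]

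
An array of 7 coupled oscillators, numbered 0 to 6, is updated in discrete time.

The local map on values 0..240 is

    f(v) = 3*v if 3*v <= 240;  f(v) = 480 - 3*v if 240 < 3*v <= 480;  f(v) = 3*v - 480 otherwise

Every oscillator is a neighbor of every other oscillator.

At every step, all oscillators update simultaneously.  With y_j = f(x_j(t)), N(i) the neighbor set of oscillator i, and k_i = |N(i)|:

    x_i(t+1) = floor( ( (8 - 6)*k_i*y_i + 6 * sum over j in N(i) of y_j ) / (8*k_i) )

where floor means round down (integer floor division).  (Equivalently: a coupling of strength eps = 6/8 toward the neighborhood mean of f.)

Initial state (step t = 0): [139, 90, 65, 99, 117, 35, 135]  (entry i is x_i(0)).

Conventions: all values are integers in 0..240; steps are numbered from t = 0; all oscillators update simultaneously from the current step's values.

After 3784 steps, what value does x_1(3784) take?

Answer: x_1(3784) = 180
Key observation: The state at step 21, [61, 60, 60, 60, 60, 60, 61], reappears at step 23: the system is in a cycle of period 2 from step 21 on.  Therefore the state at step 3784 equals the state at step 21 + ((3784 - 21) mod 2) = 22, which is [181, 180, 180, 180, 180, 180, 181].

Derivation:
t=0: [139, 90, 65, 99, 117, 35, 135]
t=1: [127, 146, 144, 142, 136, 133, 129]
t=2: [73, 66, 67, 67, 70, 71, 72]
t=3: [209, 207, 207, 207, 208, 208, 209]
t=4: [144, 143, 143, 143, 143, 143, 144]
t=5: [49, 50, 50, 50, 50, 50, 49]
t=6: [148, 149, 149, 149, 149, 149, 148]
t=7: [34, 33, 33, 33, 33, 33, 34]
t=8: [100, 99, 99, 99, 99, 99, 100]
t=9: [181, 182, 182, 182, 182, 182, 181]
t=10: [64, 65, 65, 65, 65, 65, 64]
t=11: [193, 194, 194, 194, 194, 194, 193]
t=12: [100, 101, 101, 101, 101, 101, 100]
t=13: [178, 177, 177, 177, 177, 177, 178]
t=14: [52, 51, 51, 51, 51, 51, 52]
t=15: [154, 153, 153, 153, 153, 153, 154]
t=16: [19, 20, 20, 20, 20, 20, 19]
t=17: [58, 59, 59, 59, 59, 59, 58]
t=18: [175, 176, 176, 176, 176, 176, 175]
t=19: [46, 47, 47, 47, 47, 47, 46]
t=20: [139, 140, 140, 140, 140, 140, 139]
t=21: [61, 60, 60, 60, 60, 60, 61]
t=22: [181, 180, 180, 180, 180, 180, 181]
t=23: [61, 60, 60, 60, 60, 60, 61]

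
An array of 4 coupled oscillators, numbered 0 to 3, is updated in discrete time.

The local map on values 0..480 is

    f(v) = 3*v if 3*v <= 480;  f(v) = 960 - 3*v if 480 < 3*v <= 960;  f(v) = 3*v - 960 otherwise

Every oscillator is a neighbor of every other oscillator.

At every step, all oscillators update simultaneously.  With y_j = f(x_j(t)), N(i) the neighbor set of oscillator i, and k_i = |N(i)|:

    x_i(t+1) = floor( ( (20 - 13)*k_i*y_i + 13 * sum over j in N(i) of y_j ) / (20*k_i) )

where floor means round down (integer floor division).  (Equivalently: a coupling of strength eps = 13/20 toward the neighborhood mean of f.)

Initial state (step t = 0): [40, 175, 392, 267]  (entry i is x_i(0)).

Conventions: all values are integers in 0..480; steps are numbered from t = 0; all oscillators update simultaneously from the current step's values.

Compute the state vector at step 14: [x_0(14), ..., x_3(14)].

Simulating step by step:
t=0: [40, 175, 392, 267]
t=1: [217, 259, 230, 222]
t=2: [270, 253, 264, 268]
t=3: [166, 173, 168, 167]
t=4: [455, 452, 454, 455]
t=5: [402, 401, 402, 402]
t=6: [245, 244, 245, 245]
t=7: [225, 226, 225, 225]
t=8: [284, 283, 284, 284]
t=9: [108, 109, 108, 108]
t=10: [324, 325, 324, 324]
t=11: [12, 13, 12, 12]
t=12: [36, 37, 36, 36]
t=13: [108, 109, 108, 108]
t=14: [324, 325, 324, 324]

Answer: [324, 325, 324, 324]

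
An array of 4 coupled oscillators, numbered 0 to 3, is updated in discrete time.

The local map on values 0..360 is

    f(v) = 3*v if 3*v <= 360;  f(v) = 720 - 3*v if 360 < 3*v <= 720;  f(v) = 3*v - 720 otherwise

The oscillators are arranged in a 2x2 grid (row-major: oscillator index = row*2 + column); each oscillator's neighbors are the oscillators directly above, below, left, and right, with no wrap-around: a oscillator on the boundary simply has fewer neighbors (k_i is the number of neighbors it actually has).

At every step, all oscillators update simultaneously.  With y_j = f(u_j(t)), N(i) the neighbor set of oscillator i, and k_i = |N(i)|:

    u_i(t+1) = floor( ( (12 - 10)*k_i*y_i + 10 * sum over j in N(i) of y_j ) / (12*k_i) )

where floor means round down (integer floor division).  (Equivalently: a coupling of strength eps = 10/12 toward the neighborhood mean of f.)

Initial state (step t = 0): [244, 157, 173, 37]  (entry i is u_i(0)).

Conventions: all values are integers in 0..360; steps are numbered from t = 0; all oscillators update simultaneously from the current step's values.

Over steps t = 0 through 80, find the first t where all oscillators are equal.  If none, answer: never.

Answer: never
Key observation: The state at step 13 reappears at step 17 — the system is in a cycle of period 4 from step 13 on.  No step 0..17 is synchronized, and the cycle repeats forever, so no step up to 80 (or ever) has all oscillators equal.

Derivation:
t=0: [244, 157, 173, 37]  (not all equal)
t=1: [189, 92, 84, 206]  (not all equal)
t=2: [245, 152, 148, 237]  (not all equal)
t=3: [227, 54, 56, 226]  (not all equal)
t=4: [144, 60, 61, 144]  (not all equal)
t=5: [199, 270, 270, 199]  (not all equal)
t=6: [95, 117, 117, 95]  (not all equal)
t=7: [340, 296, 296, 340]  (not all equal)
t=8: [190, 278, 278, 190]  (not all equal)
t=9: [120, 144, 144, 120]  (not all equal)
t=10: [300, 348, 348, 300]  (not all equal)
t=11: [300, 204, 204, 300]  (not all equal)
t=12: [120, 168, 168, 120]  (not all equal)
t=13: [240, 336, 336, 240]  (not all equal)
t=14: [240, 48, 48, 240]  (not all equal)
t=15: [120, 24, 24, 120]  (not all equal)
t=16: [120, 312, 312, 120]  (not all equal)
t=17: [240, 336, 336, 240]  (not all equal)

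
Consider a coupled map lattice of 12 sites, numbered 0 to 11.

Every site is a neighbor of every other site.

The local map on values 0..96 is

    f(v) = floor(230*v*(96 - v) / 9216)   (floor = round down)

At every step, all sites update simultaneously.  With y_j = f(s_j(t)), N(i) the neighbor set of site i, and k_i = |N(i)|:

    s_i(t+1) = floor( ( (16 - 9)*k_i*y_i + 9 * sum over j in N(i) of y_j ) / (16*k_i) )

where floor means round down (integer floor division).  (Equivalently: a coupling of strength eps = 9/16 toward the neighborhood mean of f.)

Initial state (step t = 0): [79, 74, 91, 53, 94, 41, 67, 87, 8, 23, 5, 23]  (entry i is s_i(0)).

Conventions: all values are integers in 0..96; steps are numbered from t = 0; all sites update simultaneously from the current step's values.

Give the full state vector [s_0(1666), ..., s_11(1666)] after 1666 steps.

Simulating step by step:
t=0: [79, 74, 91, 53, 94, 41, 67, 87, 8, 23, 5, 23]
t=1: [32, 34, 23, 40, 20, 40, 37, 26, 25, 35, 23, 35]
t=2: [49, 49, 45, 50, 44, 50, 50, 47, 46, 50, 45, 50]
t=3: [57, 57, 57, 57, 57, 57, 57, 57, 57, 57, 57, 57]
t=4: [55, 55, 55, 55, 55, 55, 55, 55, 55, 55, 55, 55]
t=5: [56, 56, 56, 56, 56, 56, 56, 56, 56, 56, 56, 56]
t=6: [55, 55, 55, 55, 55, 55, 55, 55, 55, 55, 55, 55]

Answer: [55, 55, 55, 55, 55, 55, 55, 55, 55, 55, 55, 55]
Key observation: The state at step 4, [55, 55, 55, 55, 55, 55, 55, 55, 55, 55, 55, 55], reappears at step 6: the system is in a cycle of period 2 from step 4 on.  Therefore the state at step 1666 equals the state at step 4 + ((1666 - 4) mod 2) = 4, which is [55, 55, 55, 55, 55, 55, 55, 55, 55, 55, 55, 55].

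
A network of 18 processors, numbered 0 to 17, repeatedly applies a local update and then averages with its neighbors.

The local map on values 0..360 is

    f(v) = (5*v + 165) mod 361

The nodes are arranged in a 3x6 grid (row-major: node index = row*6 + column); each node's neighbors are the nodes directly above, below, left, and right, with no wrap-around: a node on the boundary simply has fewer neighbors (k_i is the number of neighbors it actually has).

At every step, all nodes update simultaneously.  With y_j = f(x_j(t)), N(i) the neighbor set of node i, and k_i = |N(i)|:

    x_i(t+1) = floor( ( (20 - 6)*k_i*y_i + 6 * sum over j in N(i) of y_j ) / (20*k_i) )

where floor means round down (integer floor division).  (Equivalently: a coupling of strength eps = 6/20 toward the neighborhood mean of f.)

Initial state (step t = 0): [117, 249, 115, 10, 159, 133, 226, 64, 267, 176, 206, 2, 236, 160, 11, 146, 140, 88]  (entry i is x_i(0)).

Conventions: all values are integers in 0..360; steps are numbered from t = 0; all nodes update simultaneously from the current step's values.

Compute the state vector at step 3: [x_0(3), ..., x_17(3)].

Simulating step by step:
t=0: [117, 249, 115, 10, 159, 133, 226, 64, 267, 176, 206, 2, 236, 160, 11, 146, 140, 88]
t=1: [100, 245, 72, 208, 210, 137, 189, 149, 90, 267, 144, 168, 251, 230, 201, 189, 153, 218]
t=2: [262, 280, 183, 120, 133, 151, 101, 193, 214, 81, 165, 244, 274, 223, 112, 54, 181, 194]
t=3: [86, 128, 282, 97, 126, 200, 233, 91, 152, 186, 260, 263, 139, 152, 44, 107, 283, 133]

Answer: [86, 128, 282, 97, 126, 200, 233, 91, 152, 186, 260, 263, 139, 152, 44, 107, 283, 133]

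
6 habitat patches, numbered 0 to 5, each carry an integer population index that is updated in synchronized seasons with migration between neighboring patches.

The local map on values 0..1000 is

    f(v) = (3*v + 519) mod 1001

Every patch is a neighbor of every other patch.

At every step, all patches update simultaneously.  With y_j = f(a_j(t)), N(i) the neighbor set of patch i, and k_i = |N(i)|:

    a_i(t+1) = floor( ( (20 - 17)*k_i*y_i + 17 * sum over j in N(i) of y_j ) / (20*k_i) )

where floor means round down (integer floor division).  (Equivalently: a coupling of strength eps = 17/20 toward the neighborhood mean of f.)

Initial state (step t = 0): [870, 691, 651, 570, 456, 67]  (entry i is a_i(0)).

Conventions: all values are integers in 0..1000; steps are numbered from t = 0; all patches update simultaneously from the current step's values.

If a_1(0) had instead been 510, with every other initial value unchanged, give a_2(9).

Answer: a_2(9) = 51
Key observation: This trace re-runs the system from the modified initial state.

Derivation:
t=0: [870, 510, 651, 570, 456, 67]
t=1: [418, 419, 411, 416, 403, 406]
t=2: [754, 754, 754, 754, 755, 754]
t=3: [779, 779, 779, 779, 779, 779]
t=4: [854, 854, 854, 854, 854, 854]
t=5: [78, 78, 78, 78, 78, 78]
t=6: [753, 753, 753, 753, 753, 753]
t=7: [776, 776, 776, 776, 776, 776]
t=8: [845, 845, 845, 845, 845, 845]
t=9: [51, 51, 51, 51, 51, 51]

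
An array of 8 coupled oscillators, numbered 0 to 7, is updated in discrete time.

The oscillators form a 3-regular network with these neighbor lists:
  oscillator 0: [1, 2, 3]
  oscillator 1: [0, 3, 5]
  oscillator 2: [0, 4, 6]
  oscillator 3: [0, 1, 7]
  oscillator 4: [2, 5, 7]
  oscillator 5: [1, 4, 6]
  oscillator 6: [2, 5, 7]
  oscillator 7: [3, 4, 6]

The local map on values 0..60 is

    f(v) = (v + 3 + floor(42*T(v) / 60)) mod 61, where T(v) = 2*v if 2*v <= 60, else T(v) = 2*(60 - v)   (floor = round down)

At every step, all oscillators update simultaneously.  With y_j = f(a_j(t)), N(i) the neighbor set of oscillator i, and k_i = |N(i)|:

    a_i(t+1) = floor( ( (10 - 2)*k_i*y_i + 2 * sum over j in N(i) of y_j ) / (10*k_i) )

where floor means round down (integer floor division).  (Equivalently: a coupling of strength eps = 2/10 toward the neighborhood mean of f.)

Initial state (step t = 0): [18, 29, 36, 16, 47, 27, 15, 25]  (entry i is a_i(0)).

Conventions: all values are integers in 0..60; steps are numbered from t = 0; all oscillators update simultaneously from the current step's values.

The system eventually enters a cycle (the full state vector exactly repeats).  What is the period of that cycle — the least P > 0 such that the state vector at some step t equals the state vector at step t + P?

Answer: 4
Key observation: The state at step 36, [15, 35, 36, 15, 16, 13, 16, 36], reappears at step 40 — and no state repeats earlier — so the cycle the system enters has period 4.

Derivation:
t=0: [18, 29, 36, 16, 47, 27, 15, 25]
t=1: [41, 15, 14, 36, 6, 8, 32, 7]
t=2: [12, 34, 31, 13, 18, 22, 15, 17]
t=3: [28, 17, 18, 32, 44, 50, 38, 42]
t=4: [14, 36, 38, 14, 10, 8, 12, 9]
t=5: [32, 15, 14, 33, 25, 22, 28, 25]
t=6: [16, 36, 30, 13, 7, 47, 13, 3]
t=7: [36, 14, 17, 31, 17, 9, 29, 13]
t=8: [14, 32, 38, 15, 41, 25, 15, 31]
t=9: [32, 15, 13, 35, 8, 5, 32, 16]
t=10: [16, 33, 30, 15, 23, 16, 16, 35]
t=11: [37, 17, 20, 35, 50, 40, 37, 18]
t=12: [15, 36, 42, 16, 11, 12, 15, 38]
t=13: [35, 16, 14, 36, 26, 30, 34, 15]
t=14: [15, 35, 30, 14, 9, 15, 15, 33]
t=15: [35, 17, 18, 33, 23, 36, 35, 16]
t=16: [16, 36, 42, 16, 52, 16, 16, 38]
t=17: [36, 17, 13, 36, 8, 36, 36, 13]
t=18: [14, 36, 30, 14, 22, 13, 14, 30]
t=19: [32, 15, 19, 32, 48, 34, 32, 19]
t=20: [17, 33, 40, 17, 12, 13, 17, 40]
t=21: [38, 17, 15, 38, 28, 32, 38, 15]
t=22: [14, 36, 33, 14, 13, 14, 14, 33]
t=23: [32, 16, 16, 32, 31, 34, 32, 16]
t=24: [16, 35, 35, 16, 16, 14, 16, 35]
t=25: [37, 17, 17, 37, 36, 35, 36, 17]
t=26: [15, 36, 36, 15, 15, 13, 15, 36]
t=27: [35, 16, 16, 35, 34, 33, 34, 16]
t=28: [15, 35, 35, 15, 15, 13, 15, 35]
t=29: [35, 17, 17, 35, 35, 33, 35, 17]
t=30: [16, 36, 36, 16, 16, 14, 16, 36]
t=31: [37, 16, 17, 37, 36, 35, 36, 17]
t=32: [15, 35, 36, 15, 15, 13, 15, 36]
t=33: [35, 17, 16, 35, 34, 33, 34, 16]
t=34: [16, 36, 35, 16, 15, 14, 15, 35]
t=35: [37, 16, 17, 37, 35, 34, 35, 17]
t=36: [15, 35, 36, 15, 16, 13, 16, 36]
t=37: [35, 17, 16, 35, 36, 33, 36, 16]
t=38: [16, 36, 35, 16, 15, 13, 15, 35]
t=39: [37, 16, 17, 37, 35, 33, 35, 17]
t=40: [15, 35, 36, 15, 16, 13, 16, 36]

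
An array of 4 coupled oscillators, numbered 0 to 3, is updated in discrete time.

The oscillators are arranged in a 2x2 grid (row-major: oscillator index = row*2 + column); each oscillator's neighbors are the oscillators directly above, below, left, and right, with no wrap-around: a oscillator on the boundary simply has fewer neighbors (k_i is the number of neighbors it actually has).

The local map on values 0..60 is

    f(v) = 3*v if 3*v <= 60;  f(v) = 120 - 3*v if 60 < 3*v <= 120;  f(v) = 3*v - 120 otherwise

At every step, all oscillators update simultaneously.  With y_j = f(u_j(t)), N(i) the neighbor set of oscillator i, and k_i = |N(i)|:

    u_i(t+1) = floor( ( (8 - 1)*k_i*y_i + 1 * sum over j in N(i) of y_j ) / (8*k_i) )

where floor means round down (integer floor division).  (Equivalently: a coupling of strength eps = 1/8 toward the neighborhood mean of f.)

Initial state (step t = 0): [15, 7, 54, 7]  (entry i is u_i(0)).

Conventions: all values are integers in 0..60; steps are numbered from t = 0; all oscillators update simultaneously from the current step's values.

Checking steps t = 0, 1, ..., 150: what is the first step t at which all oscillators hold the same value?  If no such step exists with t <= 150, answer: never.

Simulating step by step:
t=0: [15, 7, 54, 7]  (not all equal)
t=1: [43, 22, 40, 22]  (not all equal)
t=2: [11, 51, 3, 50]  (not all equal)
t=3: [31, 32, 11, 28]  (not all equal)
t=4: [27, 24, 32, 35]  (not all equal)
t=5: [38, 45, 24, 17]  (not all equal)
t=6: [9, 16, 45, 48]  (not all equal)
t=7: [27, 45, 16, 24]  (not all equal)
t=8: [38, 18, 47, 45]  (not all equal)
t=9: [9, 48, 19, 17]  (not all equal)
t=10: [28, 25, 54, 49]  (not all equal)
t=11: [36, 43, 40, 29]  (not all equal)
t=12: [11, 10, 2, 29]  (not all equal)
t=13: [31, 30, 9, 31]  (not all equal)
t=14: [27, 29, 27, 27]  (not all equal)
t=15: [38, 33, 39, 38]  (not all equal)
t=16: [6, 19, 3, 6]  (not all equal)
t=17: [19, 52, 10, 19]  (not all equal)
t=18: [54, 38, 33, 54]  (not all equal)
t=19: [38, 10, 23, 38]  (not all equal)
t=20: [10, 27, 45, 10]  (not all equal)
t=21: [29, 37, 16, 29]  (not all equal)
t=22: [32, 12, 46, 32]  (not all equal)
t=23: [24, 34, 18, 24]  (not all equal)
t=24: [46, 21, 53, 46]  (not all equal)
t=25: [21, 52, 36, 21]  (not all equal)
t=26: [52, 38, 17, 52]  (not all equal)
t=27: [35, 9, 49, 35]  (not all equal)
t=28: [16, 25, 25, 16]  (not all equal)
t=29: [47, 45, 45, 47]  (not all equal)
t=30: [20, 15, 15, 20]  (not all equal)
t=31: [58, 46, 46, 58]  (not all equal)
t=32: [49, 22, 22, 49]  (not all equal)
t=33: [30, 50, 50, 30]  (not all equal)
t=34: [30, 30, 30, 30]  (all equal)

Answer: 34
Key observation: Synchronization is absorbing here: once all oscillators are equal they stay equal, and step 34 is the first all-equal step.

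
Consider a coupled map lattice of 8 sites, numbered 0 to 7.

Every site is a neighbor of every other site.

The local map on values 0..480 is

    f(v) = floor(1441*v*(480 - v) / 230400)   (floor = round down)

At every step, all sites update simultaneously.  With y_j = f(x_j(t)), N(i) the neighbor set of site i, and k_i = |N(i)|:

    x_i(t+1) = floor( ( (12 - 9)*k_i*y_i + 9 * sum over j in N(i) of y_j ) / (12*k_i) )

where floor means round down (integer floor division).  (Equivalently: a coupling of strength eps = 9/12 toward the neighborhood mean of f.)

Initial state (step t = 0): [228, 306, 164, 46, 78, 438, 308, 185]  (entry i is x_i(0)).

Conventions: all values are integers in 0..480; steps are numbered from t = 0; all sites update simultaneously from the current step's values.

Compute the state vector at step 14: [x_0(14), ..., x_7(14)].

Simulating step by step:
t=0: [228, 306, 164, 46, 78, 438, 308, 185]
t=1: [278, 275, 273, 245, 255, 243, 274, 276]
t=2: [354, 354, 354, 355, 355, 355, 354, 354]
t=3: [277, 277, 277, 277, 277, 277, 277, 277]
t=4: [351, 351, 351, 351, 351, 351, 351, 351]
t=5: [283, 283, 283, 283, 283, 283, 283, 283]
t=6: [348, 348, 348, 348, 348, 348, 348, 348]
t=7: [287, 287, 287, 287, 287, 287, 287, 287]
t=8: [346, 346, 346, 346, 346, 346, 346, 346]
t=9: [289, 289, 289, 289, 289, 289, 289, 289]
t=10: [345, 345, 345, 345, 345, 345, 345, 345]
t=11: [291, 291, 291, 291, 291, 291, 291, 291]
t=12: [343, 343, 343, 343, 343, 343, 343, 343]
t=13: [293, 293, 293, 293, 293, 293, 293, 293]
t=14: [342, 342, 342, 342, 342, 342, 342, 342]

Answer: [342, 342, 342, 342, 342, 342, 342, 342]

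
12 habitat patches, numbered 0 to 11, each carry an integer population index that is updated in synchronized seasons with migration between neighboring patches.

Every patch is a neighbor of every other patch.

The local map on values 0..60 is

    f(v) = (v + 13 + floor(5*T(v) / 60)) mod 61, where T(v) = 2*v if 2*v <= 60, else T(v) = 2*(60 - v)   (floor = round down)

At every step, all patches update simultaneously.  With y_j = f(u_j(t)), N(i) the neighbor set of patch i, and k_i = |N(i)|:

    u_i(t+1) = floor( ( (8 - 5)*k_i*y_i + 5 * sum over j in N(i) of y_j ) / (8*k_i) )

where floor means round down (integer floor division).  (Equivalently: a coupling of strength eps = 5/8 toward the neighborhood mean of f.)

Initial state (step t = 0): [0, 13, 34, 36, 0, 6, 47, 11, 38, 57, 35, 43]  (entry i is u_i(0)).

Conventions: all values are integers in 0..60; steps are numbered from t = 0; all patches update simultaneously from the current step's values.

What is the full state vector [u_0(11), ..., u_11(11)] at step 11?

Simulating step by step:
t=0: [0, 13, 34, 36, 0, 6, 47, 11, 38, 57, 35, 43]
t=1: [25, 30, 37, 38, 25, 27, 21, 29, 38, 24, 37, 39]
t=2: [45, 47, 49, 49, 45, 46, 44, 46, 49, 45, 49, 49]
t=3: [33, 14, 14, 14, 33, 14, 32, 14, 14, 33, 14, 14]
t=4: [40, 33, 33, 33, 40, 33, 40, 33, 33, 40, 33, 33]
t=5: [53, 51, 51, 51, 53, 51, 53, 51, 51, 53, 51, 51]
t=6: [5, 4, 4, 4, 5, 4, 5, 4, 4, 5, 4, 4]
t=7: [17, 17, 17, 17, 17, 17, 17, 17, 17, 17, 17, 17]
t=8: [32, 32, 32, 32, 32, 32, 32, 32, 32, 32, 32, 32]
t=9: [49, 49, 49, 49, 49, 49, 49, 49, 49, 49, 49, 49]
t=10: [2, 2, 2, 2, 2, 2, 2, 2, 2, 2, 2, 2]
t=11: [15, 15, 15, 15, 15, 15, 15, 15, 15, 15, 15, 15]

Answer: [15, 15, 15, 15, 15, 15, 15, 15, 15, 15, 15, 15]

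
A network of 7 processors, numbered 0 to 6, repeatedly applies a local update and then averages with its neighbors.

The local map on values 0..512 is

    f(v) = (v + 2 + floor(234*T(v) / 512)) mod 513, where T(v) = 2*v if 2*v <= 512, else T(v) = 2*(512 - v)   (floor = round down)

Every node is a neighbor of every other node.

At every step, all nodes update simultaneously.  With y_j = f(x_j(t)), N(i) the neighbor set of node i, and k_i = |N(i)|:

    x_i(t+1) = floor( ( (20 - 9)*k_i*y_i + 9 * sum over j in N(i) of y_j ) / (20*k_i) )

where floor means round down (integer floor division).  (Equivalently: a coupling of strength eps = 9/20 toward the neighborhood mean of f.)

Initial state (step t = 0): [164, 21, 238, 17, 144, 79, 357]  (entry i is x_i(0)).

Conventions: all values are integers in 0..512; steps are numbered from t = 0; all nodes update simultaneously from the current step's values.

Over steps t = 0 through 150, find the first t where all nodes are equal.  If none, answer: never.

Simulating step by step:
t=0: [164, 21, 238, 17, 144, 79, 357]  (not all equal)
t=1: [282, 153, 350, 149, 264, 206, 370]  (not all equal)
t=2: [456, 361, 459, 358, 456, 410, 460]  (not all equal)
t=3: [507, 503, 507, 503, 507, 505, 507]  (not all equal)
t=4: [0, 0, 0, 0, 0, 0, 0]  (all equal)

Answer: 4
Key observation: Synchronization is absorbing here: once all nodes are equal they stay equal, and step 4 is the first all-equal step.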